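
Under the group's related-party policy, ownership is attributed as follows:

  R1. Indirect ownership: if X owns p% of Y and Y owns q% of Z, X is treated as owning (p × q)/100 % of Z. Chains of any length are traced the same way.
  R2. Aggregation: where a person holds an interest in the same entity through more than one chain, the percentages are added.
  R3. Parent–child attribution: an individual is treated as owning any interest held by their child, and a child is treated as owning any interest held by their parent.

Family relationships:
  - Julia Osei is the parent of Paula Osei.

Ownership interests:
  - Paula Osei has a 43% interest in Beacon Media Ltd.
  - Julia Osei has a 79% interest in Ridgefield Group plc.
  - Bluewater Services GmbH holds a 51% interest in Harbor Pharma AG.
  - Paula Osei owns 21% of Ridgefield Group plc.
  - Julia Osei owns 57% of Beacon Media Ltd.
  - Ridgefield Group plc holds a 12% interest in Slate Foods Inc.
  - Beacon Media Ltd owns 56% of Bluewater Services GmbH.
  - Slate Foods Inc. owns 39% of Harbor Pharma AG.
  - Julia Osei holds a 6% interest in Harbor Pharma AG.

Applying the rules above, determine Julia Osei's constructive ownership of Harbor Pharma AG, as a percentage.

By parent–child attribution (R3), Julia Osei is treated as also owning Paula Osei's interest in Beacon Media Ltd, giving 57% + 43% = 100%.
By parent–child attribution (R3), Julia Osei is treated as also owning Paula Osei's interest in Ridgefield Group plc, giving 79% + 21% = 100%.
Chain via Beacon Media Ltd → Bluewater Services GmbH (R1): 100% × 56% × 51% = 28.56% of Harbor Pharma AG.
Chain via Ridgefield Group plc → Slate Foods Inc. (R1): 100% × 12% × 39% = 4.68% of Harbor Pharma AG.
Direct interest in Harbor Pharma AG: 6%.
Aggregating (R2): 28.56% + 4.68% + 6% = 39.24%.

39.24%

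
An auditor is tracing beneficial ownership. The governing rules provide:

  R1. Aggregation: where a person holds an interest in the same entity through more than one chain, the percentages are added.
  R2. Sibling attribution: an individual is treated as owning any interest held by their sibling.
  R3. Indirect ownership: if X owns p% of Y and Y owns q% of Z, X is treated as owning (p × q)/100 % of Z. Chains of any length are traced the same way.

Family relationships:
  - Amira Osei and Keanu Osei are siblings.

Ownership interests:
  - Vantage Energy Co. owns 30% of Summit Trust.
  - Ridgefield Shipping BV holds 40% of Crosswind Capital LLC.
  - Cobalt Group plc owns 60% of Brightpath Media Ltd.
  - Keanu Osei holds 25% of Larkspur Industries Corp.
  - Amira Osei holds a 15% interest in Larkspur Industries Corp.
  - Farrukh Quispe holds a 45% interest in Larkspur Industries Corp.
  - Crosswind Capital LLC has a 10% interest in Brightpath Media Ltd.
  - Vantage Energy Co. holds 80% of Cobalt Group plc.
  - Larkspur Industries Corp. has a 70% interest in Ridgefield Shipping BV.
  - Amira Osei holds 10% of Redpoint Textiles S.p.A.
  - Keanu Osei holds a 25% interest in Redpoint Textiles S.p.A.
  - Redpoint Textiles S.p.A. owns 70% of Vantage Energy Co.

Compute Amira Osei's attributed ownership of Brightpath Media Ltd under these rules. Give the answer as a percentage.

12.88%

By sibling attribution (R2), Amira Osei is treated as also owning Keanu Osei's interest in Redpoint Textiles S.p.A, giving 10% + 25% = 35%.
By sibling attribution (R2), Amira Osei is treated as also owning Keanu Osei's interest in Larkspur Industries Corp, giving 15% + 25% = 40%.
Chain via Redpoint Textiles S.p.A. → Vantage Energy Co. → Cobalt Group plc (R3): 35% × 70% × 80% × 60% = 11.76% of Brightpath Media Ltd.
Chain via Larkspur Industries Corp. → Ridgefield Shipping BV → Crosswind Capital LLC (R3): 40% × 70% × 40% × 10% = 1.12% of Brightpath Media Ltd.
Aggregating (R1): 11.76% + 1.12% = 12.88%.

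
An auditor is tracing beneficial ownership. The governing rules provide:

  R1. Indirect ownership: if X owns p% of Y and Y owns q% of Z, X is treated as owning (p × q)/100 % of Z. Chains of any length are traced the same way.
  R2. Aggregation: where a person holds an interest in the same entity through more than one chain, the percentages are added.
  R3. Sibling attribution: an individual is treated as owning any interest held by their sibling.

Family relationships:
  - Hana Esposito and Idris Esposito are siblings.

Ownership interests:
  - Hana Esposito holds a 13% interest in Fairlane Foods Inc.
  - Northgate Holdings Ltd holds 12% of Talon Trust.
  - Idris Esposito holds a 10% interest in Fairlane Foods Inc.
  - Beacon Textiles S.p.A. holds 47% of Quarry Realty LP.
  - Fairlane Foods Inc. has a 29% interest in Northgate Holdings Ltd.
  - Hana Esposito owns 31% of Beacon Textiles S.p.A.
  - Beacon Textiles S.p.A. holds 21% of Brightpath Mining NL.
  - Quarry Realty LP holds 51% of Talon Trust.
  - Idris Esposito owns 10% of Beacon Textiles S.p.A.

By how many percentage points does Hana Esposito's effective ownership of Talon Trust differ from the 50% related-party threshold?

39.3719

By sibling attribution (R3), Hana Esposito is treated as also owning Idris Esposito's interest in Fairlane Foods Inc, giving 13% + 10% = 23%.
By sibling attribution (R3), Hana Esposito is treated as also owning Idris Esposito's interest in Beacon Textiles S.p.A, giving 31% + 10% = 41%.
Chain via Fairlane Foods Inc. → Northgate Holdings Ltd (R1): 23% × 29% × 12% = 0.8004% of Talon Trust.
Chain via Beacon Textiles S.p.A. → Quarry Realty LP (R1): 41% × 47% × 51% = 9.8277% of Talon Trust.
Aggregating (R2): 0.8004% + 9.8277% = 10.6281%.
10.6281% falls short of the 50% threshold by 39.3719 percentage points.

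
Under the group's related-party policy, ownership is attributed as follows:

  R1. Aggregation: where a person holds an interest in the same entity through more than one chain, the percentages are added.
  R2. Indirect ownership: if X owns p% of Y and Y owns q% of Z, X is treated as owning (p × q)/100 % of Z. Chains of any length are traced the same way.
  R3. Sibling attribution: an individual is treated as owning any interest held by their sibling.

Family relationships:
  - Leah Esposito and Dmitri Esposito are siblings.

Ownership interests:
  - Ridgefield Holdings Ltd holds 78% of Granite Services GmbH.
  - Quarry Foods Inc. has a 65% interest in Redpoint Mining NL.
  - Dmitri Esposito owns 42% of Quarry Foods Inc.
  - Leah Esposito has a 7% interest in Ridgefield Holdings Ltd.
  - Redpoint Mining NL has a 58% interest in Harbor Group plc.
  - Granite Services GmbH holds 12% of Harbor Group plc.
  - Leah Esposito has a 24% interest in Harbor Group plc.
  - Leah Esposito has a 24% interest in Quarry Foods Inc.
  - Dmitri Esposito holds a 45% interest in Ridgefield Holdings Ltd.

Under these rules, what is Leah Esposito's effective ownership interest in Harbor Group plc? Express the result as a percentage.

By sibling attribution (R3), Leah Esposito is treated as also owning Dmitri Esposito's interest in Ridgefield Holdings Ltd, giving 7% + 45% = 52%.
By sibling attribution (R3), Leah Esposito is treated as also owning Dmitri Esposito's interest in Quarry Foods Inc, giving 24% + 42% = 66%.
Chain via Ridgefield Holdings Ltd → Granite Services GmbH (R2): 52% × 78% × 12% = 4.8672% of Harbor Group plc.
Chain via Quarry Foods Inc. → Redpoint Mining NL (R2): 66% × 65% × 58% = 24.882% of Harbor Group plc.
Direct interest in Harbor Group plc: 24%.
Aggregating (R1): 4.8672% + 24.882% + 24% = 53.7492%.

53.7492%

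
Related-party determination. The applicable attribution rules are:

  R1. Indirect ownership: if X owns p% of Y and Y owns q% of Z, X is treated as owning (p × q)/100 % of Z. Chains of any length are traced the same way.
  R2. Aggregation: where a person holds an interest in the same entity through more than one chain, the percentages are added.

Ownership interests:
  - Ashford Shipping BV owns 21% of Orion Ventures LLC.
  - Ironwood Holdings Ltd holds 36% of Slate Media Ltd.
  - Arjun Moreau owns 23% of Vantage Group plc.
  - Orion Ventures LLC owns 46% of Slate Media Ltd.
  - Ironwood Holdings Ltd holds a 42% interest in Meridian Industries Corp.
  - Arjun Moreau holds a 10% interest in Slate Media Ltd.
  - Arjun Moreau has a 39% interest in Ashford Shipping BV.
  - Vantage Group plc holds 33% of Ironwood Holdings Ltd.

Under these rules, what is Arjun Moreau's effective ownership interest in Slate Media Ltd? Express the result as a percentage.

16.4998%

Chain via Ashford Shipping BV → Orion Ventures LLC (R1): 39% × 21% × 46% = 3.7674% of Slate Media Ltd.
Chain via Vantage Group plc → Ironwood Holdings Ltd (R1): 23% × 33% × 36% = 2.7324% of Slate Media Ltd.
Direct interest in Slate Media Ltd: 10%.
Aggregating (R2): 3.7674% + 2.7324% + 10% = 16.4998%.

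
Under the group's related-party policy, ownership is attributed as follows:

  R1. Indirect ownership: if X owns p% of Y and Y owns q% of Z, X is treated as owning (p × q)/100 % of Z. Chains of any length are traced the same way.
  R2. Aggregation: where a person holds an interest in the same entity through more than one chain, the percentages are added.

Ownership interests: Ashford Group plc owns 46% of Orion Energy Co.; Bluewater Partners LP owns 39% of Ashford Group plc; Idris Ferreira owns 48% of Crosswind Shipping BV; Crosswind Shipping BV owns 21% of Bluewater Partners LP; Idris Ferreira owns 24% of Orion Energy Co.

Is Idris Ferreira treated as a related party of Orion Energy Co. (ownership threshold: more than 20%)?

Yes

Chain via Crosswind Shipping BV → Bluewater Partners LP → Ashford Group plc (R1): 48% × 21% × 39% × 46% = 1.808352% of Orion Energy Co.
Direct interest in Orion Energy Co: 24%.
Aggregating (R2): 1.808352% + 24% = 25.808352%.
25.808352% exceeds the 20% threshold, so Idris is a related party to Orion Energy Co.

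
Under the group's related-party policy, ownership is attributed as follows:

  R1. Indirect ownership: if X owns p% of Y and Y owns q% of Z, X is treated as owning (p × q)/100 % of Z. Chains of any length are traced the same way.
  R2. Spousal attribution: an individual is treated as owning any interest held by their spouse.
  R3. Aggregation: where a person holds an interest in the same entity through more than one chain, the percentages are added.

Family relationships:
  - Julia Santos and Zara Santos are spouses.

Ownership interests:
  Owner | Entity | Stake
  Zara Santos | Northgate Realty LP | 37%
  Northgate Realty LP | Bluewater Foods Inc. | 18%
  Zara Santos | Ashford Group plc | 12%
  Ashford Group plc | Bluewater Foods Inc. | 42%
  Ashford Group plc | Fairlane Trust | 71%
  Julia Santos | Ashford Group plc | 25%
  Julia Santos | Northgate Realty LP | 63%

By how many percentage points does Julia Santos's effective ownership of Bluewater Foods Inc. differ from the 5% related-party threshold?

28.54

By spousal attribution (R2), Julia Santos is treated as also owning Zara Santos's interest in Northgate Realty LP, giving 63% + 37% = 100%.
By spousal attribution (R2), Julia Santos is treated as also owning Zara Santos's interest in Ashford Group plc, giving 25% + 12% = 37%.
Chain via Northgate Realty LP (R1): 100% × 18% = 18% of Bluewater Foods Inc.
Chain via Ashford Group plc (R1): 37% × 42% = 15.54% of Bluewater Foods Inc.
Aggregating (R3): 18% + 15.54% = 33.54%.
33.54% exceeds the 5% threshold by 28.54 percentage points.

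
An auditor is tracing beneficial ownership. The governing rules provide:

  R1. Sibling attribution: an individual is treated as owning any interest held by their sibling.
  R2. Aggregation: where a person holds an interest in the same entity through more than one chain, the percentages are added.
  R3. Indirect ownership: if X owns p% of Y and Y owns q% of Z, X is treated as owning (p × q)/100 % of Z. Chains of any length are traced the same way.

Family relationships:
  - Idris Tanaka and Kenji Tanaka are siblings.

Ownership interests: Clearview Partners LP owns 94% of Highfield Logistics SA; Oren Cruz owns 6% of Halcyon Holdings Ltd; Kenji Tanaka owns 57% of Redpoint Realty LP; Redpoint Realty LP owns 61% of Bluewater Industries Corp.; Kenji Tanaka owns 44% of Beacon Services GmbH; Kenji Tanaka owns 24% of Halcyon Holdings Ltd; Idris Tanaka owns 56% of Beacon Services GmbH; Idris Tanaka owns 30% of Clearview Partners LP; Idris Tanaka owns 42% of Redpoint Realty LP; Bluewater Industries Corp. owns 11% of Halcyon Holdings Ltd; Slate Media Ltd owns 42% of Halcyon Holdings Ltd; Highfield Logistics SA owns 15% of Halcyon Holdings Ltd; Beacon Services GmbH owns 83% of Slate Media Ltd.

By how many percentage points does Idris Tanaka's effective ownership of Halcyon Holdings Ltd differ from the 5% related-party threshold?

By sibling attribution (R1), Idris Tanaka is treated as also owning Kenji Tanaka's interest in Redpoint Realty LP, giving 42% + 57% = 99%.
By sibling attribution (R1), Idris Tanaka is treated as also owning Kenji Tanaka's interest in Beacon Services GmbH, giving 56% + 44% = 100%.
By sibling attribution (R1), Idris Tanaka is treated as owning Kenji Tanaka's 24% interest in Halcyon Holdings Ltd.
Chain via Redpoint Realty LP → Bluewater Industries Corp. (R3): 99% × 61% × 11% = 6.6429% of Halcyon Holdings Ltd.
Chain via Clearview Partners LP → Highfield Logistics SA (R3): 30% × 94% × 15% = 4.23% of Halcyon Holdings Ltd.
Chain via Beacon Services GmbH → Slate Media Ltd (R3): 100% × 83% × 42% = 34.86% of Halcyon Holdings Ltd.
Direct interest in Halcyon Holdings Ltd: 24%.
Aggregating (R2): 6.6429% + 4.23% + 34.86% + 24% = 69.7329%.
69.7329% exceeds the 5% threshold by 64.7329 percentage points.

64.7329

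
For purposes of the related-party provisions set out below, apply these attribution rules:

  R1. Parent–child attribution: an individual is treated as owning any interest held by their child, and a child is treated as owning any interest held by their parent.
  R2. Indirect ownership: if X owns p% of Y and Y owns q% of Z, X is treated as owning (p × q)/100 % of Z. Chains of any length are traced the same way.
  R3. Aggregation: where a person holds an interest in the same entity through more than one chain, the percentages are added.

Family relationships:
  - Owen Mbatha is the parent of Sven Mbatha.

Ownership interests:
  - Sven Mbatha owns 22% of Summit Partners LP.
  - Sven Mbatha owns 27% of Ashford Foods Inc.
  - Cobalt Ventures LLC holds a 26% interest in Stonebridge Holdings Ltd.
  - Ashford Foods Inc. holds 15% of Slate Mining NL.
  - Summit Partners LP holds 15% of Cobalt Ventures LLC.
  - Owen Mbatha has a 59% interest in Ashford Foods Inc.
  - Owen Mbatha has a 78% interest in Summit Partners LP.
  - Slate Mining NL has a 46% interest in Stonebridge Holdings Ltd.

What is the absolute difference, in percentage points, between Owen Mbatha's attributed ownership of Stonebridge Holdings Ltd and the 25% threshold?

By parent–child attribution (R1), Owen Mbatha is treated as also owning Sven Mbatha's interest in Ashford Foods Inc, giving 59% + 27% = 86%.
By parent–child attribution (R1), Owen Mbatha is treated as also owning Sven Mbatha's interest in Summit Partners LP, giving 78% + 22% = 100%.
Chain via Ashford Foods Inc. → Slate Mining NL (R2): 86% × 15% × 46% = 5.934% of Stonebridge Holdings Ltd.
Chain via Summit Partners LP → Cobalt Ventures LLC (R2): 100% × 15% × 26% = 3.9% of Stonebridge Holdings Ltd.
Aggregating (R3): 5.934% + 3.9% = 9.834%.
9.834% falls short of the 25% threshold by 15.166 percentage points.

15.166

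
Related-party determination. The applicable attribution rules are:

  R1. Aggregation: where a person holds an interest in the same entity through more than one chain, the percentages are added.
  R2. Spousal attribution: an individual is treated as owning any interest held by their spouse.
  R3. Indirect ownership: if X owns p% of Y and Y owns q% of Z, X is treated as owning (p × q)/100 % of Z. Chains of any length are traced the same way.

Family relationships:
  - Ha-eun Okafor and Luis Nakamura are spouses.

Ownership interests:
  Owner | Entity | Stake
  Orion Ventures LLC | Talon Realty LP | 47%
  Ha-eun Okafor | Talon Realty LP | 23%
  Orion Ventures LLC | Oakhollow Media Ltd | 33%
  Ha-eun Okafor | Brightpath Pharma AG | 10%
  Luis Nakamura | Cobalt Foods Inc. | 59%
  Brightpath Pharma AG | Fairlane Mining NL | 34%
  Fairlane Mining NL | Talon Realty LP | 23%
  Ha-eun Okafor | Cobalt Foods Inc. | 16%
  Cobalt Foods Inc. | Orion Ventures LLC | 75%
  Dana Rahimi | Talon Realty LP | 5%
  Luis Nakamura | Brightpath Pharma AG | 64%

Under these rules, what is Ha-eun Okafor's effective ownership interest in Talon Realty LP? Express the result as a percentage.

By spousal attribution (R2), Ha-eun Okafor is treated as also owning Luis Nakamura's interest in Cobalt Foods Inc, giving 16% + 59% = 75%.
By spousal attribution (R2), Ha-eun Okafor is treated as also owning Luis Nakamura's interest in Brightpath Pharma AG, giving 10% + 64% = 74%.
Chain via Cobalt Foods Inc. → Orion Ventures LLC (R3): 75% × 75% × 47% = 26.4375% of Talon Realty LP.
Chain via Brightpath Pharma AG → Fairlane Mining NL (R3): 74% × 34% × 23% = 5.7868% of Talon Realty LP.
Direct interest in Talon Realty LP: 23%.
Aggregating (R1): 26.4375% + 5.7868% + 23% = 55.2243%.

55.2243%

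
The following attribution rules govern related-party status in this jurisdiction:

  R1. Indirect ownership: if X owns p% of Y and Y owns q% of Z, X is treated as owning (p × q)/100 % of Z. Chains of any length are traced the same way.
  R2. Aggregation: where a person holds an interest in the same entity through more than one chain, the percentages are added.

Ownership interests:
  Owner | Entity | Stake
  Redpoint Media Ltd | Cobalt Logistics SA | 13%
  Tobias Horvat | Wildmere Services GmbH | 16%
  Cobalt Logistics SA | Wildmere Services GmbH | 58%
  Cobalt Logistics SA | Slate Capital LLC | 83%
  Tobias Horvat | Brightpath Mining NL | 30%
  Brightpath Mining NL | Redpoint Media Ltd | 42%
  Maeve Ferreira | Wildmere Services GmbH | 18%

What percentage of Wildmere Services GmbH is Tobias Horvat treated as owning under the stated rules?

Chain via Brightpath Mining NL → Redpoint Media Ltd → Cobalt Logistics SA (R1): 30% × 42% × 13% × 58% = 0.95004% of Wildmere Services GmbH.
Direct interest in Wildmere Services GmbH: 16%.
Aggregating (R2): 0.95004% + 16% = 16.95004%.

16.95004%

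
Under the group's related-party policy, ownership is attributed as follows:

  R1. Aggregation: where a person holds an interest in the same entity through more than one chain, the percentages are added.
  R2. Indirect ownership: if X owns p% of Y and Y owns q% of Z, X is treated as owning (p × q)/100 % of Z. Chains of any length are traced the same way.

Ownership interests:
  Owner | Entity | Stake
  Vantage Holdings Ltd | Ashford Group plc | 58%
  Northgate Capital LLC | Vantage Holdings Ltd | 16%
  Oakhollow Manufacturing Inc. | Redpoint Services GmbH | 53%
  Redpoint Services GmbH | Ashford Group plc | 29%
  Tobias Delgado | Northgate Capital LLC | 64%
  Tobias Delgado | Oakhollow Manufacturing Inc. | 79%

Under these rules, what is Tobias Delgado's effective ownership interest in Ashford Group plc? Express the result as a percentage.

18.0815%

Chain via Northgate Capital LLC → Vantage Holdings Ltd (R2): 64% × 16% × 58% = 5.9392% of Ashford Group plc.
Chain via Oakhollow Manufacturing Inc. → Redpoint Services GmbH (R2): 79% × 53% × 29% = 12.1423% of Ashford Group plc.
Aggregating (R1): 5.9392% + 12.1423% = 18.0815%.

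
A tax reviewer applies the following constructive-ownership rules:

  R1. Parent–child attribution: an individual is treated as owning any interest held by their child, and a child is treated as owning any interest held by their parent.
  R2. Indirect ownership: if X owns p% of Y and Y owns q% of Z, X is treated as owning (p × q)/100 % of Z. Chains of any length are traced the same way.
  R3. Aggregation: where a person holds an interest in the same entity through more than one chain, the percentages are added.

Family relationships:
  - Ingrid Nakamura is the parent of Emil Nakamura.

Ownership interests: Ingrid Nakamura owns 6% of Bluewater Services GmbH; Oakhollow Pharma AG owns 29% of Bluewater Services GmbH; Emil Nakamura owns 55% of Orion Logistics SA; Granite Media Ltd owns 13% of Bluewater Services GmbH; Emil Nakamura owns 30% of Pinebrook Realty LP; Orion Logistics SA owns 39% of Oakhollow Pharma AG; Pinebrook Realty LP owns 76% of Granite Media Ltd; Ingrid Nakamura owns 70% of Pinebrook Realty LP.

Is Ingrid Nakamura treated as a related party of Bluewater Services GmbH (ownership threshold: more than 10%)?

By parent–child attribution (R1), Ingrid Nakamura is treated as also owning Emil Nakamura's interest in Pinebrook Realty LP, giving 70% + 30% = 100%.
By parent–child attribution (R1), Ingrid Nakamura is treated as owning Emil Nakamura's 55% interest in Orion Logistics SA.
Chain via Pinebrook Realty LP → Granite Media Ltd (R2): 100% × 76% × 13% = 9.88% of Bluewater Services GmbH.
Direct interest in Bluewater Services GmbH: 6%.
Chain via Orion Logistics SA → Oakhollow Pharma AG (R2): 55% × 39% × 29% = 6.2205% of Bluewater Services GmbH.
Aggregating (R3): 9.88% + 6% + 6.2205% = 22.1005%.
22.1005% exceeds the 10% threshold, so Ingrid is a related party to Bluewater Services GmbH.

Yes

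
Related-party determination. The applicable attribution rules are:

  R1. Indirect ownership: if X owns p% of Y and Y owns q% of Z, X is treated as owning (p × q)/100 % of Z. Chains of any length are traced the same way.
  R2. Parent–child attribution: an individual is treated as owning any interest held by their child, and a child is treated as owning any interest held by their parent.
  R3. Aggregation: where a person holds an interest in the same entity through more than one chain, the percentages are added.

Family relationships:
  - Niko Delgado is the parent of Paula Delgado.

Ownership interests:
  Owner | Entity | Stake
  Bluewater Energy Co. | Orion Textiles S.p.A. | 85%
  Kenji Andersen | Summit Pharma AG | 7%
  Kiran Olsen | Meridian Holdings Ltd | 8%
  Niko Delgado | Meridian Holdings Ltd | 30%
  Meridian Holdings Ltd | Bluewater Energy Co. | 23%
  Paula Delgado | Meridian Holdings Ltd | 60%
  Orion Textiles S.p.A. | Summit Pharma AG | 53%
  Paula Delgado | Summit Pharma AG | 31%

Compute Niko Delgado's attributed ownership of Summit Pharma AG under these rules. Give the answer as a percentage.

40.32535%

By parent–child attribution (R2), Niko Delgado is treated as also owning Paula Delgado's interest in Meridian Holdings Ltd, giving 30% + 60% = 90%.
By parent–child attribution (R2), Niko Delgado is treated as owning Paula Delgado's 31% interest in Summit Pharma AG.
Chain via Meridian Holdings Ltd → Bluewater Energy Co. → Orion Textiles S.p.A. (R1): 90% × 23% × 85% × 53% = 9.32535% of Summit Pharma AG.
Direct interest in Summit Pharma AG: 31%.
Aggregating (R3): 9.32535% + 31% = 40.32535%.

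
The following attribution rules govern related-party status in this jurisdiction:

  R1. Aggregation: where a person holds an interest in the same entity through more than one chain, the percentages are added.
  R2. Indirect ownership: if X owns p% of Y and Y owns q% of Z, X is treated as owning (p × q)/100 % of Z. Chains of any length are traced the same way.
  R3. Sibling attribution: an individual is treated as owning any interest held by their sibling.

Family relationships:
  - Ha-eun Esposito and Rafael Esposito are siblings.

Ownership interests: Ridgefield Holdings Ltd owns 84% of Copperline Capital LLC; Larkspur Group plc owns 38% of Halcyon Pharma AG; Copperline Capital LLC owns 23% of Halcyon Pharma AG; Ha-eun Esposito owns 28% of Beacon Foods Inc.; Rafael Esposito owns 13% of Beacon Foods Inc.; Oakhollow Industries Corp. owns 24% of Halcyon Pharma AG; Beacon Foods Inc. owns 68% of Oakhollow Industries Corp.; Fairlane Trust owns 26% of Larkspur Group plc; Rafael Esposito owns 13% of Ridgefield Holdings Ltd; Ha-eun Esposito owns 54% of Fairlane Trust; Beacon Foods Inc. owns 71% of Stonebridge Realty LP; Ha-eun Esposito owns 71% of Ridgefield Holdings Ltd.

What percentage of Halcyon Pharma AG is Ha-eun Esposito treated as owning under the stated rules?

28.2552%

By sibling attribution (R3), Ha-eun Esposito is treated as also owning Rafael Esposito's interest in Beacon Foods Inc, giving 28% + 13% = 41%.
By sibling attribution (R3), Ha-eun Esposito is treated as also owning Rafael Esposito's interest in Ridgefield Holdings Ltd, giving 71% + 13% = 84%.
Chain via Beacon Foods Inc. → Oakhollow Industries Corp. (R2): 41% × 68% × 24% = 6.6912% of Halcyon Pharma AG.
Chain via Fairlane Trust → Larkspur Group plc (R2): 54% × 26% × 38% = 5.3352% of Halcyon Pharma AG.
Chain via Ridgefield Holdings Ltd → Copperline Capital LLC (R2): 84% × 84% × 23% = 16.2288% of Halcyon Pharma AG.
Aggregating (R1): 6.6912% + 5.3352% + 16.2288% = 28.2552%.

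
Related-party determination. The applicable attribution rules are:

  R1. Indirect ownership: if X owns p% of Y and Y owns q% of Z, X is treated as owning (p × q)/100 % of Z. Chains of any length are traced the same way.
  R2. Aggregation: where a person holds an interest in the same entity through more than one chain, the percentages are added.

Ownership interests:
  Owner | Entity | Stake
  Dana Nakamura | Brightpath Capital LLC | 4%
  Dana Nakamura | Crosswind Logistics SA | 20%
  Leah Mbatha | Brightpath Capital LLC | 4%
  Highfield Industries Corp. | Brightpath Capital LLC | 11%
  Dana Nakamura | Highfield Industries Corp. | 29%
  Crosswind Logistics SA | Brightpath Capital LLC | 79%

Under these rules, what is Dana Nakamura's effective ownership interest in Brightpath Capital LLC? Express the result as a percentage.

Chain via Highfield Industries Corp. (R1): 29% × 11% = 3.19% of Brightpath Capital LLC.
Chain via Crosswind Logistics SA (R1): 20% × 79% = 15.8% of Brightpath Capital LLC.
Direct interest in Brightpath Capital LLC: 4%.
Aggregating (R2): 3.19% + 15.8% + 4% = 22.99%.

22.99%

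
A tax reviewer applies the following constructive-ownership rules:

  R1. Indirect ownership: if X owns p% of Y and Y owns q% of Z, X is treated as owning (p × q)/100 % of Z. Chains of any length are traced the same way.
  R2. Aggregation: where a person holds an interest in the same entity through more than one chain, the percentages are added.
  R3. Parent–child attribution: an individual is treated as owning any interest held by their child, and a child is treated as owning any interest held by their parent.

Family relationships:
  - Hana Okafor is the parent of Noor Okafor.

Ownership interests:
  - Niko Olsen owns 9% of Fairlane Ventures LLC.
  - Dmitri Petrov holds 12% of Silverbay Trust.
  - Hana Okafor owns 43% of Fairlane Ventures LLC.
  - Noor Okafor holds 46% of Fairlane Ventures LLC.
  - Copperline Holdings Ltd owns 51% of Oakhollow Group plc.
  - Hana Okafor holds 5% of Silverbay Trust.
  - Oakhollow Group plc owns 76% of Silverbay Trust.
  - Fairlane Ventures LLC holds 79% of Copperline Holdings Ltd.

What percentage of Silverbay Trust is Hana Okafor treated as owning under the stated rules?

By parent–child attribution (R3), Hana Okafor is treated as also owning Noor Okafor's interest in Fairlane Ventures LLC, giving 43% + 46% = 89%.
Chain via Fairlane Ventures LLC → Copperline Holdings Ltd → Oakhollow Group plc (R1): 89% × 79% × 51% × 76% = 27.252156% of Silverbay Trust.
Direct interest in Silverbay Trust: 5%.
Aggregating (R2): 27.252156% + 5% = 32.252156%.

32.252156%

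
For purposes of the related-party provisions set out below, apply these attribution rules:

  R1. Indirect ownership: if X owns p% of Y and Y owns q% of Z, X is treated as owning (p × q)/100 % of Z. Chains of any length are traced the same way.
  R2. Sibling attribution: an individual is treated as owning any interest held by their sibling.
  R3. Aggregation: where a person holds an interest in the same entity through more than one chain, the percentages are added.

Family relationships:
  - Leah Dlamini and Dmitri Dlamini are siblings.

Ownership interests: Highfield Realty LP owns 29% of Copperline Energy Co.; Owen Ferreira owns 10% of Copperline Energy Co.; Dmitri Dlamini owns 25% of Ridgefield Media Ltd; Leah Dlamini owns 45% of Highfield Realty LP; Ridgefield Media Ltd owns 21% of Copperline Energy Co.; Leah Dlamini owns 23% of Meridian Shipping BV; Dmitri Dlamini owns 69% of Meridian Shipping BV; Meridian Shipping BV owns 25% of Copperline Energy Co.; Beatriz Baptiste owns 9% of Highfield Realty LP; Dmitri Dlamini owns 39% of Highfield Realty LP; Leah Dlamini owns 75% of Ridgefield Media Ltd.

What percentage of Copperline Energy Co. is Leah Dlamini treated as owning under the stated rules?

68.36%

By sibling attribution (R2), Leah Dlamini is treated as also owning Dmitri Dlamini's interest in Ridgefield Media Ltd, giving 75% + 25% = 100%.
By sibling attribution (R2), Leah Dlamini is treated as also owning Dmitri Dlamini's interest in Highfield Realty LP, giving 45% + 39% = 84%.
By sibling attribution (R2), Leah Dlamini is treated as also owning Dmitri Dlamini's interest in Meridian Shipping BV, giving 23% + 69% = 92%.
Chain via Ridgefield Media Ltd (R1): 100% × 21% = 21% of Copperline Energy Co.
Chain via Highfield Realty LP (R1): 84% × 29% = 24.36% of Copperline Energy Co.
Chain via Meridian Shipping BV (R1): 92% × 25% = 23% of Copperline Energy Co.
Aggregating (R3): 21% + 24.36% + 23% = 68.36%.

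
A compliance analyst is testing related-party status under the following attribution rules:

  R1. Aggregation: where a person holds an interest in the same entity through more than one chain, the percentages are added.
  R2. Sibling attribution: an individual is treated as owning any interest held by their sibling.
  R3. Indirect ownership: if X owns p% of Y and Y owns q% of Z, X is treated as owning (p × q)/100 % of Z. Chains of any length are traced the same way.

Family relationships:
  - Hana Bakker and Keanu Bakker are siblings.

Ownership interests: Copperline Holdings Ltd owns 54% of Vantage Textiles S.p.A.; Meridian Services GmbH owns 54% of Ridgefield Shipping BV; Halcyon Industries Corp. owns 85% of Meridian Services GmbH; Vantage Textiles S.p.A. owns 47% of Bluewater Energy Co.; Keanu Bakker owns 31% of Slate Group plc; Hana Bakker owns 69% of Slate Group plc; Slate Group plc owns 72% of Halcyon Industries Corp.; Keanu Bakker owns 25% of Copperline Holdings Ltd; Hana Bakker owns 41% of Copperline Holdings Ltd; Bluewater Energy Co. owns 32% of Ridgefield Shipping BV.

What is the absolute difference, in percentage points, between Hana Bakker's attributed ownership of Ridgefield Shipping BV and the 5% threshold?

By sibling attribution (R2), Hana Bakker is treated as also owning Keanu Bakker's interest in Slate Group plc, giving 69% + 31% = 100%.
By sibling attribution (R2), Hana Bakker is treated as also owning Keanu Bakker's interest in Copperline Holdings Ltd, giving 41% + 25% = 66%.
Chain via Slate Group plc → Halcyon Industries Corp. → Meridian Services GmbH (R3): 100% × 72% × 85% × 54% = 33.048% of Ridgefield Shipping BV.
Chain via Copperline Holdings Ltd → Vantage Textiles S.p.A. → Bluewater Energy Co. (R3): 66% × 54% × 47% × 32% = 5.360256% of Ridgefield Shipping BV.
Aggregating (R1): 33.048% + 5.360256% = 38.408256%.
38.408256% exceeds the 5% threshold by 33.408256 percentage points.

33.408256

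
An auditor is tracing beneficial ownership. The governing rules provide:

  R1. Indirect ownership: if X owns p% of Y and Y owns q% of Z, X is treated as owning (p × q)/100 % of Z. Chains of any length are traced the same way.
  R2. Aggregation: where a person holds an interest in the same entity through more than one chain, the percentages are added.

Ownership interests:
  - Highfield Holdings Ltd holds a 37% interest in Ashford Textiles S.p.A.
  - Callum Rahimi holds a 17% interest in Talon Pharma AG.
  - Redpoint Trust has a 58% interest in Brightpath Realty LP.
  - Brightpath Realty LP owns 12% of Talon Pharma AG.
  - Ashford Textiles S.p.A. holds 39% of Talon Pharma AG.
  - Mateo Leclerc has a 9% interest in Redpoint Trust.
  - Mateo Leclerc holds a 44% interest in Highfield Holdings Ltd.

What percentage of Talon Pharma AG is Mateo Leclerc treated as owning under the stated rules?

Chain via Highfield Holdings Ltd → Ashford Textiles S.p.A. (R1): 44% × 37% × 39% = 6.3492% of Talon Pharma AG.
Chain via Redpoint Trust → Brightpath Realty LP (R1): 9% × 58% × 12% = 0.6264% of Talon Pharma AG.
Aggregating (R2): 6.3492% + 0.6264% = 6.9756%.

6.9756%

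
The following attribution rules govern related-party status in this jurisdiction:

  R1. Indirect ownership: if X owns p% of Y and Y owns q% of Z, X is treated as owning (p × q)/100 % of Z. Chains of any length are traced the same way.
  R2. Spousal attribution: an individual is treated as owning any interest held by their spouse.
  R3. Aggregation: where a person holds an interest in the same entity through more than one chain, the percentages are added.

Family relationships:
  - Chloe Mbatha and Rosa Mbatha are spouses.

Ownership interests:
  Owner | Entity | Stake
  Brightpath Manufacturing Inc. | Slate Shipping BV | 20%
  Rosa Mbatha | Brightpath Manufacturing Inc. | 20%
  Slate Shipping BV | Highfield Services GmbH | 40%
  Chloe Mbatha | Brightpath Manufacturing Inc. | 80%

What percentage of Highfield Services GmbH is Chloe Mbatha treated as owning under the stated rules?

8%

By spousal attribution (R2), Chloe Mbatha is treated as also owning Rosa Mbatha's interest in Brightpath Manufacturing Inc, giving 80% + 20% = 100%.
Chain via Brightpath Manufacturing Inc. → Slate Shipping BV (R1): 100% × 20% × 40% = 8% of Highfield Services GmbH.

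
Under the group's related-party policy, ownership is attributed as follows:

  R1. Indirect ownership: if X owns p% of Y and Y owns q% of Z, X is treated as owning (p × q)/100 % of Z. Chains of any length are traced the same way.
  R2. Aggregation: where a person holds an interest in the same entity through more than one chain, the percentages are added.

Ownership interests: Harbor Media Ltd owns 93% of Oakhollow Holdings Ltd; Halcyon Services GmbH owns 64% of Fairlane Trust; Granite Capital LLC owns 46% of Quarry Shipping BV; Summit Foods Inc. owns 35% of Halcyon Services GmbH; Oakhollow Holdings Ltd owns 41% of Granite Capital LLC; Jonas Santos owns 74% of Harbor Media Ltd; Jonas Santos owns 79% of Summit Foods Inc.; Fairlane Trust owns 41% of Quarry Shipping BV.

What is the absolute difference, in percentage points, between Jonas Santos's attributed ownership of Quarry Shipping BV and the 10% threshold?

Chain via Summit Foods Inc. → Halcyon Services GmbH → Fairlane Trust (R1): 79% × 35% × 64% × 41% = 7.25536% of Quarry Shipping BV.
Chain via Harbor Media Ltd → Oakhollow Holdings Ltd → Granite Capital LLC (R1): 74% × 93% × 41% × 46% = 12.979452% of Quarry Shipping BV.
Aggregating (R2): 7.25536% + 12.979452% = 20.234812%.
20.234812% exceeds the 10% threshold by 10.234812 percentage points.

10.234812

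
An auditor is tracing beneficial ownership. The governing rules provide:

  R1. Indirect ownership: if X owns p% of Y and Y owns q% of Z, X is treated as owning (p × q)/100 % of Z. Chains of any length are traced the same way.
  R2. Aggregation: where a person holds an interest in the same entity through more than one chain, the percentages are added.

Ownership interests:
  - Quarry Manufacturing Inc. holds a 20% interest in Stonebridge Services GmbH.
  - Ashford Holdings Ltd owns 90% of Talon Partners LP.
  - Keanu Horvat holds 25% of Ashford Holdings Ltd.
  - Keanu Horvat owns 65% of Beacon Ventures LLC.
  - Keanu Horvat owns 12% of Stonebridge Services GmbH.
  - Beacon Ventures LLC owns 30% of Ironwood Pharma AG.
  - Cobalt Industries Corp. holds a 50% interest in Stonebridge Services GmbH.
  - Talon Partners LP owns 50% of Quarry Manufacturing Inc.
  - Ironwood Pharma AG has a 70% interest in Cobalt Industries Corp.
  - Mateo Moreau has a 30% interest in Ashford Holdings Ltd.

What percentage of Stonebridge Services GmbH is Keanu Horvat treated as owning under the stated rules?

Chain via Beacon Ventures LLC → Ironwood Pharma AG → Cobalt Industries Corp. (R1): 65% × 30% × 70% × 50% = 6.825% of Stonebridge Services GmbH.
Chain via Ashford Holdings Ltd → Talon Partners LP → Quarry Manufacturing Inc. (R1): 25% × 90% × 50% × 20% = 2.25% of Stonebridge Services GmbH.
Direct interest in Stonebridge Services GmbH: 12%.
Aggregating (R2): 6.825% + 2.25% + 12% = 21.075%.

21.075%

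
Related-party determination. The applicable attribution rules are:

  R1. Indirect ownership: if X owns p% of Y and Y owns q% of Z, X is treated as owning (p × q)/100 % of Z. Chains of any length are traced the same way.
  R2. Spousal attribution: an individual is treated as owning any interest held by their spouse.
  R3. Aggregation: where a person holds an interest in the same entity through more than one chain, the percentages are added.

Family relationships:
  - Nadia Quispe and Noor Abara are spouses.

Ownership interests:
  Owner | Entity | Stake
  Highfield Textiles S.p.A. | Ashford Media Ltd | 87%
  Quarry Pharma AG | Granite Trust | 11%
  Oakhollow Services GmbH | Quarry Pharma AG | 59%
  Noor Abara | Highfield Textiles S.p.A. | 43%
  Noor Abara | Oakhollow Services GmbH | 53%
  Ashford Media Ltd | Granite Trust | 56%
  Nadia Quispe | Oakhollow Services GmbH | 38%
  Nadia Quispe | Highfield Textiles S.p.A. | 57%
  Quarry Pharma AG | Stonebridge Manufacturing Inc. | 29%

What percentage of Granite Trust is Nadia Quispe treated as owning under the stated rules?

54.6259%

By spousal attribution (R2), Nadia Quispe is treated as also owning Noor Abara's interest in Highfield Textiles S.p.A, giving 57% + 43% = 100%.
By spousal attribution (R2), Nadia Quispe is treated as also owning Noor Abara's interest in Oakhollow Services GmbH, giving 38% + 53% = 91%.
Chain via Highfield Textiles S.p.A. → Ashford Media Ltd (R1): 100% × 87% × 56% = 48.72% of Granite Trust.
Chain via Oakhollow Services GmbH → Quarry Pharma AG (R1): 91% × 59% × 11% = 5.9059% of Granite Trust.
Aggregating (R3): 48.72% + 5.9059% = 54.6259%.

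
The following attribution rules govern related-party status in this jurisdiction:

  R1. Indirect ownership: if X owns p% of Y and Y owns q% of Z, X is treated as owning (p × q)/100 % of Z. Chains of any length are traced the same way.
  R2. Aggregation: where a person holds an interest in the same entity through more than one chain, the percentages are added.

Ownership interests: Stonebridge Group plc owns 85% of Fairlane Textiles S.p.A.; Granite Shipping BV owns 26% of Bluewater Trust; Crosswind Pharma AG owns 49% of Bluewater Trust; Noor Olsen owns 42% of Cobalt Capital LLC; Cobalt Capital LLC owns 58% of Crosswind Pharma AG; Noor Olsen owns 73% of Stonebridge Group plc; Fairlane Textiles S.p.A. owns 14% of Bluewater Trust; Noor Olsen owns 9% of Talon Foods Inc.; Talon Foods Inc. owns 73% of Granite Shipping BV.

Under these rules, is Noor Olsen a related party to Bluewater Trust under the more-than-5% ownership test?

Yes

Chain via Cobalt Capital LLC → Crosswind Pharma AG (R1): 42% × 58% × 49% = 11.9364% of Bluewater Trust.
Chain via Talon Foods Inc. → Granite Shipping BV (R1): 9% × 73% × 26% = 1.7082% of Bluewater Trust.
Chain via Stonebridge Group plc → Fairlane Textiles S.p.A. (R1): 73% × 85% × 14% = 8.687% of Bluewater Trust.
Aggregating (R2): 11.9364% + 1.7082% + 8.687% = 22.3316%.
22.3316% exceeds the 5% threshold, so Noor is a related party to Bluewater Trust.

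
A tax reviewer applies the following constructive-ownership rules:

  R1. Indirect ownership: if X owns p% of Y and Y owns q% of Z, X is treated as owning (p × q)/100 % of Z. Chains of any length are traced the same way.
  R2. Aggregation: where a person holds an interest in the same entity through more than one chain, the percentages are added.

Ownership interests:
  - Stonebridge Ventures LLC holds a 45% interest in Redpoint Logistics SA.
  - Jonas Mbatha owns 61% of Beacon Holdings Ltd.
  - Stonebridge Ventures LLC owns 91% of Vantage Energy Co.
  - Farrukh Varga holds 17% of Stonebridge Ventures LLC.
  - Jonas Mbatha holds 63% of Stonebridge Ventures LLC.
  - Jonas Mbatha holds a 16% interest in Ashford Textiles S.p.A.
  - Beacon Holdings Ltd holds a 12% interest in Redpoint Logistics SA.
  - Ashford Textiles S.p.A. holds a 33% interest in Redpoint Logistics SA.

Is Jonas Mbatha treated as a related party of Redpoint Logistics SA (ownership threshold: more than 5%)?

Chain via Ashford Textiles S.p.A. (R1): 16% × 33% = 5.28% of Redpoint Logistics SA.
Chain via Stonebridge Ventures LLC (R1): 63% × 45% = 28.35% of Redpoint Logistics SA.
Chain via Beacon Holdings Ltd (R1): 61% × 12% = 7.32% of Redpoint Logistics SA.
Aggregating (R2): 5.28% + 28.35% + 7.32% = 40.95%.
40.95% exceeds the 5% threshold, so Jonas is a related party to Redpoint Logistics SA.

Yes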